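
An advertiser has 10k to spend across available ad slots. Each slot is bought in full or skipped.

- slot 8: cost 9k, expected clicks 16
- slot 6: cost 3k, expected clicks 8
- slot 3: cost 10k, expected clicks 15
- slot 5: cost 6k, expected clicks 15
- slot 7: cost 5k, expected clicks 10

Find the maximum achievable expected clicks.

23

Allowing fractional choices, the relaxed optimum would be about 25.0, but ad slots are indivisible.
slot 6 + slot 5: cost 3 + 6 = 9 ≤ 10, expected clicks 8 + 15 = 23.
slot 6 + slot 7: cost 3 + 5 = 8 ≤ 10, expected clicks 8 + 10 = 18.
Best is slot 6 and slot 5 with total expected clicks 23.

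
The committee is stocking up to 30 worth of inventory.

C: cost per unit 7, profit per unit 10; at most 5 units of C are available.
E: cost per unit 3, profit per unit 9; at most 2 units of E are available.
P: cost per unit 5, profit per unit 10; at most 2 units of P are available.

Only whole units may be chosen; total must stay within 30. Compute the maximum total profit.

This is a bounded integer knapsack.
Take 2×C, 2×E, and 2×P: cost 30 ≤ 30, profit 2·10 + 2·9 + 2·10 = 58.
E has the best ratio (9/3) and is taken to its limit of 2; remaining capacity is filled optimally with the others.

58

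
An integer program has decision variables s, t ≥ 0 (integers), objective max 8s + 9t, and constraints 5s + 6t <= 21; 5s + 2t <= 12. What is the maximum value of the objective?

The continuous relaxation peaks at (1.5, 2.25) with value 32.25; rounding to a feasible lattice point costs some objective.
(s,t)=(0,3): 5·0+6·3=18≤21, 5·0+2·3=6≤12, objective 27.
(s,t)=(1,2): 5·1+6·2=17≤21, 5·1+2·2=9≤12, objective 26.
(s,t)=(2,1): 5·2+6·1=16≤21, 5·2+2·1=12≤12, objective 25.
(s,t)=(0,2): 5·0+6·2=12≤21, 5·0+2·2=4≤12, objective 18.
The best lattice point is (0,3), giving 27.

27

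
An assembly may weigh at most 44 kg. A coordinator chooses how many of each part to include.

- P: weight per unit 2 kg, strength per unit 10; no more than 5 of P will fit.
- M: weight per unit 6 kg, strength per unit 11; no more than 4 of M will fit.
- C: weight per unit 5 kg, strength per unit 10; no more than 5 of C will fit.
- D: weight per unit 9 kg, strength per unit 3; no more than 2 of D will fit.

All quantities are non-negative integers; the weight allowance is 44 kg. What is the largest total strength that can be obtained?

114

5×P, 4×M, and 2×C: weight 44 ≤ 44, strength 5·10 + 4·11 + 2·10 = 114.
5×P, 3×M, and 3×C: weight 43 ≤ 44, strength 5·10 + 3·11 + 3·10 = 113.
Best is 114.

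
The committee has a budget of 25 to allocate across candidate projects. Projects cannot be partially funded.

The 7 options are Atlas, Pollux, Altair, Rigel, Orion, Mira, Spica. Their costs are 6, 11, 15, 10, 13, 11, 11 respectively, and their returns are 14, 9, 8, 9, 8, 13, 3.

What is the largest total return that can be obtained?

Allowing fractional choices, the relaxed optimum would be about 34.2, but projects are indivisible.
Atlas + Mira: cost 6 + 11 = 17 ≤ 25, return 14 + 13 = 27.
Atlas + Pollux: cost 6 + 11 = 17 ≤ 25, return 14 + 9 = 23.
Atlas + Rigel: cost 6 + 10 = 16 ≤ 25, return 14 + 9 = 23.
Best is Atlas and Mira with total return 27.

27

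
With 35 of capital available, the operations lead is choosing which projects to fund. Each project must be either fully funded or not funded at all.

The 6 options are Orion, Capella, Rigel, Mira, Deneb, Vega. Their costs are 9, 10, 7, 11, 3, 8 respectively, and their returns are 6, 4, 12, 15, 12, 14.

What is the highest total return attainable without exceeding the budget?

Orion + Mira + Deneb + Vega: cost 9 + 11 + 3 + 8 = 31 ≤ 35, return 6 + 15 + 12 + 14 = 47.
Rigel + Mira + Deneb + Vega: cost 7 + 11 + 3 + 8 = 29 ≤ 35, return 12 + 15 + 12 + 14 = 53.
Orion + Rigel + Mira + Vega: cost 9 + 7 + 11 + 8 = 35 ≤ 35, return 6 + 12 + 15 + 14 = 47.
Best is Rigel, Mira, Deneb, and Vega with total return 53.

53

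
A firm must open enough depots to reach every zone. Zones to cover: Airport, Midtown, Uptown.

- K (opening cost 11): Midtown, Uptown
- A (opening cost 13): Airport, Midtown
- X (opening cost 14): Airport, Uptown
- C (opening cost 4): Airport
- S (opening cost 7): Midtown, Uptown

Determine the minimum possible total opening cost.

11

Choose C and S: together they cover Airport, Midtown, Uptown — every zone.
Total opening cost: 4 + 7 = 11.
No cover costs less than 11.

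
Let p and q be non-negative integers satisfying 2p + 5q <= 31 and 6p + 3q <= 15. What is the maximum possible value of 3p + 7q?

(p,q)=(0,5): 2·0+5·5=25≤31, 6·0+3·5=15≤15, objective 35.
(p,q)=(0,4): 2·0+5·4=20≤31, 6·0+3·4=12≤15, objective 28.
No feasible integer point exceeds 35.

35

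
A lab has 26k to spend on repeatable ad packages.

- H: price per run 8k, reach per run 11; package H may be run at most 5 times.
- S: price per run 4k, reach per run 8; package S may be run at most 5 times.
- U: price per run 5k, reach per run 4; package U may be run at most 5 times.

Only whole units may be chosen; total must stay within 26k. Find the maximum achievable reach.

44

This is a bounded integer knapsack.
S has the best ratio (8/4); taking only S gives at most 5×8 = 40 (stopped by the supply cap of 5).
Mixing does better — 5×S and 1×U: price 25 ≤ 26, reach 5·8 + 1·4 = 44.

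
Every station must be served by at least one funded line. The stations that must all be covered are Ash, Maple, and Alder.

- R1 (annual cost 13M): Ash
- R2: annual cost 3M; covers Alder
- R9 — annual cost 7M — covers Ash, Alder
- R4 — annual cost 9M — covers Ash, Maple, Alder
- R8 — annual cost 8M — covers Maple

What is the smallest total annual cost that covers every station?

9

This is a weighted set-cover instance.
The greedy cost-per-new-station heuristic would pick R2 and R4 for 12, but a cheaper cover exists.
R4 alone covers Ash, Maple, Alder — every station.
Total annual cost: 9.
No cover costs less than 9.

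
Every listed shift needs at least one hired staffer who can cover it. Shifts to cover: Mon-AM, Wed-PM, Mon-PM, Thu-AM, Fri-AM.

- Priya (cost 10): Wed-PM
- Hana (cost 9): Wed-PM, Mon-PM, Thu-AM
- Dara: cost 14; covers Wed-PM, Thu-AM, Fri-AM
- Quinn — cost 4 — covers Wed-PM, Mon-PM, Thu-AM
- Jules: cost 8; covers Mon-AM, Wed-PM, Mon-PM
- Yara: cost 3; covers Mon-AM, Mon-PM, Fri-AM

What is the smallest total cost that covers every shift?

Choose Quinn and Yara: together they cover Mon-AM, Wed-PM, Mon-PM, Thu-AM, Fri-AM — every shift.
Total cost: 4 + 3 = 7.
No cover costs less than 7.

7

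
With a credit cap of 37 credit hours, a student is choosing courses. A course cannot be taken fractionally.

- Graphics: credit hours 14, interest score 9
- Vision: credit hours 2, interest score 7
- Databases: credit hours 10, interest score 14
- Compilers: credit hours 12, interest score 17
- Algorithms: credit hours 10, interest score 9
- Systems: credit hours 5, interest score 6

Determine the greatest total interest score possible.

Allowing fractional choices, the relaxed optimum would be about 51.2, but courses are indivisible.
Databases + Compilers + Algorithms + Systems: credit hours 10 + 12 + 10 + 5 = 37 ≤ 37, interest score 14 + 17 + 9 + 6 = 46.
Vision + Databases + Compilers + Algorithms: credit hours 2 + 10 + 12 + 10 = 34 ≤ 37, interest score 7 + 14 + 17 + 9 = 47.
Best is Vision, Databases, Compilers, and Algorithms with total interest score 47.

47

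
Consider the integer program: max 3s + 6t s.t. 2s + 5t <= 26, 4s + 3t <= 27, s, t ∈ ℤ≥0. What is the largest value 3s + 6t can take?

33

The continuous relaxation peaks at (4.07, 3.57) with value 33.64; rounding to a feasible lattice point costs some objective.
(s,t)=(3,4): 2·3+5·4=26≤26, 4·3+3·4=24≤27, objective 33.
(s,t)=(2,4): 2·2+5·4=24≤26, 4·2+3·4=20≤27, objective 30.
(s,t)=(4,3): 2·4+5·3=23≤26, 4·4+3·3=25≤27, objective 30.
Maximum is 33 at (s,t)=(3,4).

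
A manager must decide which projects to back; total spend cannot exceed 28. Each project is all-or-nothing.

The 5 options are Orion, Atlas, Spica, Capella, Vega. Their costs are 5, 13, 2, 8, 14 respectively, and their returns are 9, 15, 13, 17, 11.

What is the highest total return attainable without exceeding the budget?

54

Take Orion, Atlas, Spica, and Capella: cost 5 + 13 + 2 + 8 = 28 ≤ 28, return 9 + 15 + 13 + 17 = 54.
No other feasible combination does better.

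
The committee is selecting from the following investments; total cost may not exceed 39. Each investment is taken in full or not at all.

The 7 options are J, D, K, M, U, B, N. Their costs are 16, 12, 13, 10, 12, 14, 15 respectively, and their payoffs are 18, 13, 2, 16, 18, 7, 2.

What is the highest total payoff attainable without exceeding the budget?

52

Take J, M, and U: cost 16 + 10 + 12 = 38 ≤ 39, payoff 18 + 16 + 18 = 52.
No other feasible combination does better.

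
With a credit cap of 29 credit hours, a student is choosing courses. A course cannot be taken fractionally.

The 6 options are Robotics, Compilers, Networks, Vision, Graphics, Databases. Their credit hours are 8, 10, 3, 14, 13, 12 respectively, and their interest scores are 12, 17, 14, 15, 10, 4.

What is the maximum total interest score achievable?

This is a 0-1 knapsack instance.
Robotics + Compilers + Networks: credit hours 8 + 10 + 3 = 21 ≤ 29, interest score 12 + 17 + 14 = 43.
Compilers + Networks + Vision: credit hours 10 + 3 + 14 = 27 ≤ 29, interest score 17 + 14 + 15 = 46.
Best is Compilers, Networks, and Vision with total interest score 46.

46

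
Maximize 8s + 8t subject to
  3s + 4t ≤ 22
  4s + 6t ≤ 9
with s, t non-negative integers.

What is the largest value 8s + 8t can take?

16

(s,t)=(2,0): 3·2+4·0=6≤22, 4·2+6·0=8≤9, objective 16.
(s,t)=(1,0): 3·1+4·0=3≤22, 4·1+6·0=4≤9, objective 8.
Maximum is 16 at (s,t)=(2,0).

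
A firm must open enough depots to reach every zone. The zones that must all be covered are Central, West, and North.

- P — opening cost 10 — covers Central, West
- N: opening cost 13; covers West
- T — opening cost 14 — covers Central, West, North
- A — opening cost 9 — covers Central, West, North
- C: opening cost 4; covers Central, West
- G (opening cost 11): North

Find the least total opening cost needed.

The greedy cost-per-new-zone heuristic would pick C and A for 13, but a cheaper cover exists.
A alone covers Central, West, North — every zone.
Total opening cost: 9.
No cover costs less than 9.

9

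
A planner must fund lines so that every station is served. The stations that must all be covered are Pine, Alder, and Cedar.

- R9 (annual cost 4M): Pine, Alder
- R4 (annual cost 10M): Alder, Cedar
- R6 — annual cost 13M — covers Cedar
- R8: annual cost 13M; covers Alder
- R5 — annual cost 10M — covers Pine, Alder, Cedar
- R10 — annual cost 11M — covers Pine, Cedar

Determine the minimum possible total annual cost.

R5 alone covers Pine, Alder, Cedar — every station.
Total annual cost: 10.

10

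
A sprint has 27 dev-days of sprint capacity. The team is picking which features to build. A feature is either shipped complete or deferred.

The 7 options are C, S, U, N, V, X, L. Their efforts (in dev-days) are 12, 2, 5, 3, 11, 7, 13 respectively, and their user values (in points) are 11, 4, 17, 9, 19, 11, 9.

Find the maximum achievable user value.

Allowing fractional choices, the relaxed optimum would be about 58.4, but features are indivisible.
S + U + V + X: effort 2 + 5 + 11 + 7 = 25 ≤ 27, user value 4 + 17 + 19 + 11 = 51.
U + N + V + X: effort 5 + 3 + 11 + 7 = 26 ≤ 27, user value 17 + 9 + 19 + 11 = 56.
Best is U, N, V, and X with total user value 56.

56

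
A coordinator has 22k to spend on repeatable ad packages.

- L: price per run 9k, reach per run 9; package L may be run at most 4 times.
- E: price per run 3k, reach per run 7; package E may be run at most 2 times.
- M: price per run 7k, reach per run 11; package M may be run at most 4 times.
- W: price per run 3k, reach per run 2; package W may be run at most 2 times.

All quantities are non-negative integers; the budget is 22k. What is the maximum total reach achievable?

36

1×L, 2×E, and 1×M: price 22 ≤ 22, reach 1·9 + 2·7 + 1·11 = 34.
2×E and 2×M: price 20 ≤ 22, reach 2·7 + 2·11 = 36.
Best is 36.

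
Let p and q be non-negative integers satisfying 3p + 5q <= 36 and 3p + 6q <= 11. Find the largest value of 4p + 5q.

Relaxing integrality, the LP optimum is 14.67 at (p,q) = (3.67, 0), which is not an integer point.
(p,q)=(3,0): 3·3+5·0=9≤36, 3·3+6·0=9≤11, objective 12.
(p,q)=(2,0): 3·2+5·0=6≤36, 3·2+6·0=6≤11, objective 8.
No feasible integer point exceeds 12.

12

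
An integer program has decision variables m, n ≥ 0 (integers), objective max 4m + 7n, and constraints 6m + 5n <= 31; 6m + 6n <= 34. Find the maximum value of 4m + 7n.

The continuous relaxation peaks at (0, 5.67) with value 39.67; rounding to a feasible lattice point costs some objective.
(m,n)=(0,5): 6·0+5·5=25≤31, 6·0+6·5=30≤34, objective 35.
(m,n)=(1,4): 6·1+5·4=26≤31, 6·1+6·4=30≤34, objective 32.
(m,n)=(0,4): 6·0+5·4=20≤31, 6·0+6·4=24≤34, objective 28.
No feasible integer point exceeds 35.

35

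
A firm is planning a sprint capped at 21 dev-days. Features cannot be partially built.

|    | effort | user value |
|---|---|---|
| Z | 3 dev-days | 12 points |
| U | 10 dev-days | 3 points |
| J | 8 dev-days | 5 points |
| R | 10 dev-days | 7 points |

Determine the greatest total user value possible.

Take Z, J, and R: effort 3 + 8 + 10 = 21 ≤ 21, user value 12 + 5 + 7 = 24.
No other feasible combination does better.

24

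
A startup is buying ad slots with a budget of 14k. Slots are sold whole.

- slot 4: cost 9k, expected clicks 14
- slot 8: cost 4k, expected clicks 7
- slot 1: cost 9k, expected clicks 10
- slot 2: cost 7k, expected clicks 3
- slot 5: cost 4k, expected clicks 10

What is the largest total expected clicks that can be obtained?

24

slot 4 + slot 8: cost 9 + 4 = 13 ≤ 14, expected clicks 14 + 7 = 21.
slot 4 + slot 5: cost 9 + 4 = 13 ≤ 14, expected clicks 14 + 10 = 24.
Best is slot 4 and slot 5 with total expected clicks 24.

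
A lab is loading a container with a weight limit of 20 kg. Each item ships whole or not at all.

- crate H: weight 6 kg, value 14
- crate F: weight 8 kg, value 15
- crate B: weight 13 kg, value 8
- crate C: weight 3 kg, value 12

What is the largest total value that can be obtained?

41

Allowing fractional choices, the relaxed optimum would be about 42.8, but items are indivisible.
crate H + crate F + crate C: weight 6 + 8 + 3 = 17 ≤ 20, value 14 + 15 + 12 = 41.
crate H + crate F: weight 6 + 8 = 14 ≤ 20, value 14 + 15 = 29.
crate F + crate C: weight 8 + 3 = 11 ≤ 20, value 15 + 12 = 27.
Best is crate H, crate F, and crate C with total value 41.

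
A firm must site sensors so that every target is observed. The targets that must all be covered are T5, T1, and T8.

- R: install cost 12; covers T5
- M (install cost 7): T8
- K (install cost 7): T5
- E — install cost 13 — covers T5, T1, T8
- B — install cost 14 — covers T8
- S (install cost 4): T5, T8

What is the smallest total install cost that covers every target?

13

This is an integer covering problem.
The greedy cost-per-new-target heuristic would pick S and E for 17, but a cheaper cover exists.
E alone covers T5, T1, T8 — every target.
Total install cost: 13.
No cover costs less than 13.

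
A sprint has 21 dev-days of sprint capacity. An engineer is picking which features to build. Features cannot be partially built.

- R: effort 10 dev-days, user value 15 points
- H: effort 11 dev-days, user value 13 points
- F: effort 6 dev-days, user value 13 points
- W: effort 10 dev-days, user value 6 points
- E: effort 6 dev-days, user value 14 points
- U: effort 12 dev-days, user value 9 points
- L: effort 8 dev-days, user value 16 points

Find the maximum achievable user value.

43

Take F, E, and L: effort 6 + 6 + 8 = 20 ≤ 21, user value 13 + 14 + 16 = 43.
No other feasible combination does better.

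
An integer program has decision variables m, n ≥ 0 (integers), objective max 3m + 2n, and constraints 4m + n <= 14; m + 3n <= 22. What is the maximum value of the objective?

18

Relaxing integrality, the LP optimum is 18.91 at (m,n) = (1.82, 6.73), which is not an integer point.
(m,n)=(2,6): 4·2+1·6=14≤14, 1·2+3·6=20≤22, objective 18.
(m,n)=(1,7): 4·1+1·7=11≤14, 1·1+3·7=22≤22, objective 17.
(m,n)=(2,5): 4·2+1·5=13≤14, 1·2+3·5=17≤22, objective 16.
The best lattice point is (2,6), giving 18.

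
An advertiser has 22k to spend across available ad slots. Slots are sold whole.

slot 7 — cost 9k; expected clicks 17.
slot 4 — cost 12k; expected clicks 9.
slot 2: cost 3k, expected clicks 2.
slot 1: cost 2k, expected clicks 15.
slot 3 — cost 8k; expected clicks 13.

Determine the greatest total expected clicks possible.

47

Take slot 7, slot 2, slot 1, and slot 3: cost 9 + 3 + 2 + 8 = 22 ≤ 22, expected clicks 17 + 2 + 15 + 13 = 47.
No other feasible combination does better.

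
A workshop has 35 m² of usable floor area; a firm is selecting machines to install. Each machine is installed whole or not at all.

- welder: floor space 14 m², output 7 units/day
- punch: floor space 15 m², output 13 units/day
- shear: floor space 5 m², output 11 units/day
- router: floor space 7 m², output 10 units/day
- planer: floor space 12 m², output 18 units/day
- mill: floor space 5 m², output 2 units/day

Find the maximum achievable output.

42

Allowing fractional choices, the relaxed optimum would be about 48.5, but machines are indivisible.
punch + router + planer: floor space 15 + 7 + 12 = 34 ≤ 35, output 13 + 10 + 18 = 41.
shear + router + planer + mill: floor space 5 + 7 + 12 + 5 = 29 ≤ 35, output 11 + 10 + 18 + 2 = 41.
punch + shear + planer: floor space 15 + 5 + 12 = 32 ≤ 35, output 13 + 11 + 18 = 42.
Best is punch, shear, and planer with total output 42.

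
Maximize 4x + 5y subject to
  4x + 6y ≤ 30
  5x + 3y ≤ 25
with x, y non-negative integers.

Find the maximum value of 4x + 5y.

27

(x,y)=(3,3) is feasible, giving 27.
(x,y)=(2,3) is feasible, giving 23.
Maximum is 27 at (x,y)=(3,3).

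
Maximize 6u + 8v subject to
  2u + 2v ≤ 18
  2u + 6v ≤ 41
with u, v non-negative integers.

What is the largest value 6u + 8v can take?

Relaxing integrality, the LP optimum is 65.50 at (u,v) = (3.25, 5.75), which is not an integer point.
(u,v)=(4,5): 2·4+2·5=18≤18, 2·4+6·5=38≤41, objective 64.
(u,v)=(5,4): 2·5+2·4=18≤18, 2·5+6·4=34≤41, objective 62.
(u,v)=(2,6): 2·2+2·6=16≤18, 2·2+6·6=40≤41, objective 60.
Maximum is 64 at (u,v)=(4,5).

64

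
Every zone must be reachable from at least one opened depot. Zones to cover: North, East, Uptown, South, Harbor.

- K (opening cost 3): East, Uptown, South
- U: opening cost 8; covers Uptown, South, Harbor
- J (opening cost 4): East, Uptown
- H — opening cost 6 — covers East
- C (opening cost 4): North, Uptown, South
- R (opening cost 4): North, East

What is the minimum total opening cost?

12

This is an integer covering problem.
Choose U and R: together they cover North, East, Uptown, South, Harbor — every zone.
Total opening cost: 8 + 4 = 12.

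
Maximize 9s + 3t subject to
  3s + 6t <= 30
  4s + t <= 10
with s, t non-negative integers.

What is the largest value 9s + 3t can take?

24

The continuous relaxation peaks at (1.43, 4.29) with value 25.71; rounding to a feasible lattice point costs some objective.
(s,t)=(2,2): 3·2+6·2=18≤30, 4·2+1·2=10≤10, objective 24.
(s,t)=(2,1): 3·2+6·1=12≤30, 4·2+1·1=9≤10, objective 21.
(s,t)=(1,4): 3·1+6·4=27≤30, 4·1+1·4=8≤10, objective 21.
No feasible integer point exceeds 24.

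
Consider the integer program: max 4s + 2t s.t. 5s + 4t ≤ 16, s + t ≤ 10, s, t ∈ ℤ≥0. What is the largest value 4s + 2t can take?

12

(s,t)=(3,0): 5·3+4·0=15≤16, 1·3+1·0=3≤10, objective 12.
(s,t)=(2,1): 5·2+4·1=14≤16, 1·2+1·1=3≤10, objective 10.
(s,t)=(2,0): 5·2+4·0=10≤16, 1·2+1·0=2≤10, objective 8.
Maximum is 12 at (s,t)=(3,0).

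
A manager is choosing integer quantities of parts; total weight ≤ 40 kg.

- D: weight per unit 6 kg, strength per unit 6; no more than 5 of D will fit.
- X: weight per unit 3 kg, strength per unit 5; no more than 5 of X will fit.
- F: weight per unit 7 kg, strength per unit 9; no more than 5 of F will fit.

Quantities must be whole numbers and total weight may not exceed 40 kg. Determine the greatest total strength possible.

1×D, 4×X, and 3×F: weight 39 ≤ 40, strength 1·6 + 4·5 + 3·9 = 53.
4×X and 4×F: weight 40 ≤ 40, strength 4·5 + 4·9 = 56.
Best is 56.

56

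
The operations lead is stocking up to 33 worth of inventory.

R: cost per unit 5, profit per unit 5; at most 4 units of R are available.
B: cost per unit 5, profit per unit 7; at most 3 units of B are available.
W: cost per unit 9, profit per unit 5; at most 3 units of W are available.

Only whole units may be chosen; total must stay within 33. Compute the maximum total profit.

This is a bounded integer knapsack.
Take 3×R and 3×B: cost 30 ≤ 33, profit 3·5 + 3·7 = 36.
B has the best ratio (7/5) and is taken to its limit of 3; remaining capacity is filled optimally with the others.

36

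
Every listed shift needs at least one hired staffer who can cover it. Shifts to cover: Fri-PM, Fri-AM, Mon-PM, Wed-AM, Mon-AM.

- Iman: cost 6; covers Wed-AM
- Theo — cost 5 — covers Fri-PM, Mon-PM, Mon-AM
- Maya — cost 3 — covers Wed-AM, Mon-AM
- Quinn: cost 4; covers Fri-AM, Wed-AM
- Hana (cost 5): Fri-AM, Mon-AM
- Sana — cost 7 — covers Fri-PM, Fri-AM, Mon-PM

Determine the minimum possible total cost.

This is a weighted set-cover instance.
The greedy cost-per-new-shift heuristic would pick Maya and Sana for 10, but a cheaper cover exists.
Choose Theo and Quinn: together they cover Fri-PM, Fri-AM, Mon-PM, Wed-AM, Mon-AM — every shift.
Total cost: 5 + 4 = 9.
No cover costs less than 9.

9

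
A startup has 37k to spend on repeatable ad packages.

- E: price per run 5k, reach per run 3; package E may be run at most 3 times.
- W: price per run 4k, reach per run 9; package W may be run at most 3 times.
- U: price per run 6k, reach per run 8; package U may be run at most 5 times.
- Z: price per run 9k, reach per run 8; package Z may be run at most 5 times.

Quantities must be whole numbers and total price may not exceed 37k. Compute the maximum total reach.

59

Take 3×W and 4×U: price 36 ≤ 37, reach 3·9 + 4·8 = 59.
W has the best ratio (9/4) and is taken to its limit of 3; remaining capacity is filled optimally with the others.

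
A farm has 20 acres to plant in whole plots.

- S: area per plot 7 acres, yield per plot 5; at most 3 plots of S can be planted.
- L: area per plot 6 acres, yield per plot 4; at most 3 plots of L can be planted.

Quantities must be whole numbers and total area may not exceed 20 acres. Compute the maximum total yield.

14

1×S and 2×L: area 19 ≤ 20, yield 1·5 + 2·4 = 13.
2×S and 1×L: area 20 ≤ 20, yield 2·5 + 1·4 = 14.
Best is 14.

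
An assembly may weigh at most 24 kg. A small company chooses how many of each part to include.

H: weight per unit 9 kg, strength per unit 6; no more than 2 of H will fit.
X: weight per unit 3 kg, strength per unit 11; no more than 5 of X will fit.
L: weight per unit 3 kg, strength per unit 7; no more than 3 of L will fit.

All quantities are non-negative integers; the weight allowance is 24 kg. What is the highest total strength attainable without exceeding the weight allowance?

76

Take 5×X and 3×L: weight 24 ≤ 24, strength 5·11 + 3·7 = 76.
X has the best ratio (11/3) and is taken to its limit of 5; remaining capacity is filled optimally with the others.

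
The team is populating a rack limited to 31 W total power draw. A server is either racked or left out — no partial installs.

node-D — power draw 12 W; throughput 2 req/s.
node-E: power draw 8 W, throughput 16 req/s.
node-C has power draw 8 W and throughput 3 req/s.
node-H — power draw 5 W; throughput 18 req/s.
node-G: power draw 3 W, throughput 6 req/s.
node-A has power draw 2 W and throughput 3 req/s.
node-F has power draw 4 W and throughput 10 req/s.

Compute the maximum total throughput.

56

Treat it as a binary knapsack problem.
Allowing fractional choices, the relaxed optimum would be about 56.2, but servers are indivisible.
node-E + node-H + node-G + node-A + node-F: power draw 8 + 5 + 3 + 2 + 4 = 22 ≤ 31, throughput 16 + 18 + 6 + 3 + 10 = 53.
node-E + node-C + node-H + node-G + node-F: power draw 8 + 8 + 5 + 3 + 4 = 28 ≤ 31, throughput 16 + 3 + 18 + 6 + 10 = 53.
node-E + node-C + node-H + node-G + node-A + node-F: power draw 8 + 8 + 5 + 3 + 2 + 4 = 30 ≤ 31, throughput 16 + 3 + 18 + 6 + 3 + 10 = 56.
Best is node-E, node-C, node-H, node-G, node-A, and node-F with total throughput 56.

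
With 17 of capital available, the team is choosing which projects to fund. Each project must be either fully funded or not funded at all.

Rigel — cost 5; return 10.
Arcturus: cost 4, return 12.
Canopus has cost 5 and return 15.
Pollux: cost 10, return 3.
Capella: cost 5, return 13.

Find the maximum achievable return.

Allowing fractional choices, the relaxed optimum would be about 46.0, but projects are indivisible.
Rigel + Arcturus + Canopus: cost 5 + 4 + 5 = 14 ≤ 17, return 10 + 12 + 15 = 37.
Rigel + Canopus + Capella: cost 5 + 5 + 5 = 15 ≤ 17, return 10 + 15 + 13 = 38.
Arcturus + Canopus + Capella: cost 4 + 5 + 5 = 14 ≤ 17, return 12 + 15 + 13 = 40.
Best is Arcturus, Canopus, and Capella with total return 40.

40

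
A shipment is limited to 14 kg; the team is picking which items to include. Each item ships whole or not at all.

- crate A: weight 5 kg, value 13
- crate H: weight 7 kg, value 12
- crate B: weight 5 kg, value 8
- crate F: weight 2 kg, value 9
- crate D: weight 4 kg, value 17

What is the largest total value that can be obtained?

This is an integer program with binary decision variables.
Allowing fractional choices, the relaxed optimum would be about 44.1, but items are indivisible.
crate A + crate F + crate D: weight 5 + 2 + 4 = 11 ≤ 14, value 13 + 9 + 17 = 39.
crate H + crate F + crate D: weight 7 + 2 + 4 = 13 ≤ 14, value 12 + 9 + 17 = 38.
Best is crate A, crate F, and crate D with total value 39.

39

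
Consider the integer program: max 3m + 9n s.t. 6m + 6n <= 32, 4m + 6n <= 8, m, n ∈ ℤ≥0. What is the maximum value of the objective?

9

Relaxing integrality, the LP optimum is 12.00 at (m,n) = (0, 1.33), which is not an integer point.
(m,n)=(0,1): 6·0+6·1=6≤32, 4·0+6·1=6≤8, objective 9.
(m,n)=(1,0): 6·1+6·0=6≤32, 4·1+6·0=4≤8, objective 3.
(m,n)=(0,0): 6·0+6·0=0≤32, 4·0+6·0=0≤8, objective 0.
No feasible integer point exceeds 9.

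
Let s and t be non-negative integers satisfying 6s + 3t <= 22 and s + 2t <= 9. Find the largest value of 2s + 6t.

The continuous relaxation peaks at (0, 4.5) with value 27.00; rounding to a feasible lattice point costs some objective.
(s,t)=(1,4) is feasible, giving 26.
(s,t)=(0,4) is feasible, giving 24.
(s,t)=(2,3) is feasible, giving 22.
(s,t)=(1,3) is feasible, giving 20.
The best lattice point is (1,4), giving 26.

26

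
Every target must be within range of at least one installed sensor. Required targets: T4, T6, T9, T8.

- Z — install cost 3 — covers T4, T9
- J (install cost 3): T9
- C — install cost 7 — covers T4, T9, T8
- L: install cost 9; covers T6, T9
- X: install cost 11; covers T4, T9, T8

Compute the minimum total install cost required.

This is an integer covering problem.
The greedy cost-per-new-target heuristic would pick Z, C, and L for 19, but a cheaper cover exists.
Choose C and L: together they cover T4, T6, T9, T8 — every target.
Total install cost: 7 + 9 = 16.
No cover costs less than 16.

16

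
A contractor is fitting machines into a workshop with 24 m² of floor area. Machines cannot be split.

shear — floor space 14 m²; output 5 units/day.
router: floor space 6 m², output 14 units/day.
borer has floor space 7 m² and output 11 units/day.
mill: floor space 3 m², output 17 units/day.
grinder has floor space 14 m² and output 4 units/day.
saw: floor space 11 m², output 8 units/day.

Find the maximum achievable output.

This is an integer program with binary decision variables.
borer + mill + saw: floor space 7 + 3 + 11 = 21 ≤ 24, output 11 + 17 + 8 = 36.
router + mill + saw: floor space 6 + 3 + 11 = 20 ≤ 24, output 14 + 17 + 8 = 39.
router + borer + mill: floor space 6 + 7 + 3 = 16 ≤ 24, output 14 + 11 + 17 = 42.
Best is router, borer, and mill with total output 42.

42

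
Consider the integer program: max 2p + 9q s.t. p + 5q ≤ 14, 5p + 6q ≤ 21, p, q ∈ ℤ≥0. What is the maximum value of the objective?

Relaxing integrality, the LP optimum is 25.42 at (p,q) = (1.11, 2.58), which is not an integer point.
(p,q)=(1,2): 1·1+5·2=11≤14, 5·1+6·2=17≤21, objective 20.
(p,q)=(0,2): 1·0+5·2=10≤14, 5·0+6·2=12≤21, objective 18.
(p,q)=(2,1): 1·2+5·1=7≤14, 5·2+6·1=16≤21, objective 13.
The best lattice point is (1,2), giving 20.

20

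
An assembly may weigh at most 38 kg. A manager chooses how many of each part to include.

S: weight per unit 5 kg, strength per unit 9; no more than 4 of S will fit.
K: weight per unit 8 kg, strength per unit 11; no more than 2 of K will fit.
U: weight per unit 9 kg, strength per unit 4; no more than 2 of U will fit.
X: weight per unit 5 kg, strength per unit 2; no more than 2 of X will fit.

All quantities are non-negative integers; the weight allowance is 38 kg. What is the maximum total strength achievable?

This is a bounded integer knapsack.
3×S, 2×K, and 1×X: weight 36 ≤ 38, strength 3·9 + 2·11 + 1·2 = 51.
4×S and 2×K: weight 36 ≤ 38, strength 4·9 + 2·11 = 58.
Best is 58.

58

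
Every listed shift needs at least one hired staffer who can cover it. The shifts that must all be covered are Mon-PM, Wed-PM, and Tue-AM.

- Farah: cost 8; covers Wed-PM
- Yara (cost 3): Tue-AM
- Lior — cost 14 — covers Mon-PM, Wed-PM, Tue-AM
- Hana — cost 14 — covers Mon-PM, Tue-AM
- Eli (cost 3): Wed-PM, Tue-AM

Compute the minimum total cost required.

The greedy cost-per-new-shift heuristic would pick Eli and Lior for 17, but a cheaper cover exists.
Lior alone covers Mon-PM, Wed-PM, Tue-AM — every shift.
Total cost: 14.
No cover costs less than 14.

14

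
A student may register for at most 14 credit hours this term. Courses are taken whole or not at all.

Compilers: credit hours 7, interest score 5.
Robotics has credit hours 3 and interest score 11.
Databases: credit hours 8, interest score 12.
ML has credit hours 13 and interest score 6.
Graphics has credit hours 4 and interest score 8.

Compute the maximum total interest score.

Compilers + Robotics + Graphics: credit hours 7 + 3 + 4 = 14 ≤ 14, interest score 5 + 11 + 8 = 24.
Robotics + Databases: credit hours 3 + 8 = 11 ≤ 14, interest score 11 + 12 = 23.
Databases + Graphics: credit hours 8 + 4 = 12 ≤ 14, interest score 12 + 8 = 20.
Best is Compilers, Robotics, and Graphics with total interest score 24.

24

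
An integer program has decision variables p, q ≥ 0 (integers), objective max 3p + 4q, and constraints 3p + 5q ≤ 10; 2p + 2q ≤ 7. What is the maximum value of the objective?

9

(p,q)=(3,0): 3·3+5·0=9≤10, 2·3+2·0=6≤7, objective 9.
(p,q)=(2,0): 3·2+5·0=6≤10, 2·2+2·0=4≤7, objective 6.
The best lattice point is (3,0), giving 9.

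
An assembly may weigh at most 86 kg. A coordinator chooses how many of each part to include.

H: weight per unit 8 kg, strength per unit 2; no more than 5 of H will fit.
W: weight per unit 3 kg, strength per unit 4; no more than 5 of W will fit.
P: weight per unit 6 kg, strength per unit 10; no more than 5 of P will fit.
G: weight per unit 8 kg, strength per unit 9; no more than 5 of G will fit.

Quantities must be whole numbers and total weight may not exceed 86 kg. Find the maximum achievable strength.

115

P has the best ratio (10/6); taking only P gives at most 5×10 = 50 (stopped by the supply cap of 5).
Mixing does better — 5×W, 5×P, and 5×G: weight 85 ≤ 86, strength 5·4 + 5·10 + 5·9 = 115.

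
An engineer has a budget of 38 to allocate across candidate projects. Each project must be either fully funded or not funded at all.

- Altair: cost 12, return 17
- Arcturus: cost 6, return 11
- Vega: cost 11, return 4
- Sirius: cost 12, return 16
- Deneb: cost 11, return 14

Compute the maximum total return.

Allowing fractional choices, the relaxed optimum would be about 54.2, but projects are indivisible.
Altair + Sirius + Deneb: cost 12 + 12 + 11 = 35 ≤ 38, return 17 + 16 + 14 = 47.
Altair + Arcturus + Sirius: cost 12 + 6 + 12 = 30 ≤ 38, return 17 + 11 + 16 = 44.
Altair + Arcturus + Deneb: cost 12 + 6 + 11 = 29 ≤ 38, return 17 + 11 + 14 = 42.
Best is Altair, Sirius, and Deneb with total return 47.

47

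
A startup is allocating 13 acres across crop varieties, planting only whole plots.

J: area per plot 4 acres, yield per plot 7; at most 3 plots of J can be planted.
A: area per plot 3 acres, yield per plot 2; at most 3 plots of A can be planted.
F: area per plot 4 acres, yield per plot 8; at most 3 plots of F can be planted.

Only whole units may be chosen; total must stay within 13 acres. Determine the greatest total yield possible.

3×F: area 12 ≤ 13, yield 3·8 = 24.
1×J and 2×F: area 12 ≤ 13, yield 1·7 + 2·8 = 23.
Best is 24.

24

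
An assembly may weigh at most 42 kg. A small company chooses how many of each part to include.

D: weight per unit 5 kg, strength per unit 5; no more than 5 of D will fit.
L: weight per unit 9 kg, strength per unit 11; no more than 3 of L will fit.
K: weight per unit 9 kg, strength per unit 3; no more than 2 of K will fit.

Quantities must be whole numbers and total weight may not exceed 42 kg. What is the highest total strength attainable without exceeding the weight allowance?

L has the best ratio (11/9); taking only L gives at most 3×11 = 33 (stopped by the supply cap of 3).
Mixing does better — 3×D and 3×L: weight 42 ≤ 42, strength 3·5 + 3·11 = 48.

48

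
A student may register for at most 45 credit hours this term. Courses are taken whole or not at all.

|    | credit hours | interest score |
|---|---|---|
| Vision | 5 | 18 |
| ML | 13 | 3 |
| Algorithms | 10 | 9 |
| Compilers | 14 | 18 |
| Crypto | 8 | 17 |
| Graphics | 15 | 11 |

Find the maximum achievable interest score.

This is a 0-1 knapsack instance.
Allowing fractional choices, the relaxed optimum would be about 67.9, but courses are indivisible.
Vision + ML + Compilers + Crypto: credit hours 5 + 13 + 14 + 8 = 40 ≤ 45, interest score 18 + 3 + 18 + 17 = 56.
Vision + Algorithms + Compilers + Crypto: credit hours 5 + 10 + 14 + 8 = 37 ≤ 45, interest score 18 + 9 + 18 + 17 = 62.
Vision + Compilers + Crypto + Graphics: credit hours 5 + 14 + 8 + 15 = 42 ≤ 45, interest score 18 + 18 + 17 + 11 = 64.
Best is Vision, Compilers, Crypto, and Graphics with total interest score 64.

64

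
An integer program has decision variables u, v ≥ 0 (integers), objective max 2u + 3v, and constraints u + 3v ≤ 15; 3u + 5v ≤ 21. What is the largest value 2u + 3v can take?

(u,v)=(7,0) is feasible, giving 14.
(u,v)=(6,0) is feasible, giving 12.
Maximum is 14 at (u,v)=(7,0).

14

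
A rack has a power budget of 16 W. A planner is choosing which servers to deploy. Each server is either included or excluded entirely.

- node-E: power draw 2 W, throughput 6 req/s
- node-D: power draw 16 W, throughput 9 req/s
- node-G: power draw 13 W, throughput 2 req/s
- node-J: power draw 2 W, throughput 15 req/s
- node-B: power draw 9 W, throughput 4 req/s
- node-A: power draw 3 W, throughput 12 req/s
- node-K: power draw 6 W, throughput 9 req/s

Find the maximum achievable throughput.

node-E + node-J + node-A + node-K: power draw 2 + 2 + 3 + 6 = 13 ≤ 16, throughput 6 + 15 + 12 + 9 = 42.
node-J + node-A + node-K: power draw 2 + 3 + 6 = 11 ≤ 16, throughput 15 + 12 + 9 = 36.
node-E + node-J + node-B + node-A: power draw 2 + 2 + 9 + 3 = 16 ≤ 16, throughput 6 + 15 + 4 + 12 = 37.
Best is node-E, node-J, node-A, and node-K with total throughput 42.

42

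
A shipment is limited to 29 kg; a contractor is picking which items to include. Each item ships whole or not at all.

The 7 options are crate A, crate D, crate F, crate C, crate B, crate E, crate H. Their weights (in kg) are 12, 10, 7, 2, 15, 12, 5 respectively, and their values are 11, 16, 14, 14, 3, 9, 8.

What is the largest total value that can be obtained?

This is a 0-1 knapsack instance.
crate D + crate F + crate C + crate H: weight 10 + 7 + 2 + 5 = 24 ≤ 29, value 16 + 14 + 14 + 8 = 52.
crate A + crate D + crate C + crate H: weight 12 + 10 + 2 + 5 = 29 ≤ 29, value 11 + 16 + 14 + 8 = 49.
Best is crate D, crate F, crate C, and crate H with total value 52.

52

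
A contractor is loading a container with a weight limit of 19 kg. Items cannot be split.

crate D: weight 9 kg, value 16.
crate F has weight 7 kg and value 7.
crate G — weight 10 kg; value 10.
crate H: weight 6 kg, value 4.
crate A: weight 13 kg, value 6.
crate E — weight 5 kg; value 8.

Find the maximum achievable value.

Allowing fractional choices, the relaxed optimum would be about 29.0, but items are indivisible.
crate D + crate E: weight 9 + 5 = 14 ≤ 19, value 16 + 8 = 24.
crate D + crate F: weight 9 + 7 = 16 ≤ 19, value 16 + 7 = 23.
crate D + crate G: weight 9 + 10 = 19 ≤ 19, value 16 + 10 = 26.
Best is crate D and crate G with total value 26.

26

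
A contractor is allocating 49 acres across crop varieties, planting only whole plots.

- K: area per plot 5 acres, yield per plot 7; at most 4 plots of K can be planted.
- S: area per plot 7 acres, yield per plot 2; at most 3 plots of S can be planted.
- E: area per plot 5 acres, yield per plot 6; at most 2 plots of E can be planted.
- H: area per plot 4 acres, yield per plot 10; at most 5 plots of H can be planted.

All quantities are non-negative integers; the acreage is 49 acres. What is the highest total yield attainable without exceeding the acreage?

84

3×K, 2×E, and 5×H: area 45 ≤ 49, yield 3·7 + 2·6 + 5·10 = 83.
4×K, 1×E, and 5×H: area 45 ≤ 49, yield 4·7 + 1·6 + 5·10 = 84.
Best is 84.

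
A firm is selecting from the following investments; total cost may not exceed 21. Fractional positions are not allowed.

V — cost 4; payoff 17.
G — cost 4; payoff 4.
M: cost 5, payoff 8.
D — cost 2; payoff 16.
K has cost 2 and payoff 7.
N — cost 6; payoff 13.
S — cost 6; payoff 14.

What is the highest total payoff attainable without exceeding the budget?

Allowing fractional choices, the relaxed optimum would be about 68.6, but investments are indivisible.
V + D + K + N + S: cost 4 + 2 + 2 + 6 + 6 = 20 ≤ 21, payoff 17 + 16 + 7 + 13 + 14 = 67.
V + M + D + K + S: cost 4 + 5 + 2 + 2 + 6 = 19 ≤ 21, payoff 17 + 8 + 16 + 7 + 14 = 62.
Best is V, D, K, N, and S with total payoff 67.

67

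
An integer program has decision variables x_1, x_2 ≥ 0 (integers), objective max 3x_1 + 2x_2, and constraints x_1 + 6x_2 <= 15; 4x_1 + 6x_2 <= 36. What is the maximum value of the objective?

(x_1,x_2)=(9,0): 1·9+6·0=9≤15, 4·9+6·0=36≤36, objective 27.
(x_1,x_2)=(8,0): 1·8+6·0=8≤15, 4·8+6·0=32≤36, objective 24.
No feasible integer point exceeds 27.

27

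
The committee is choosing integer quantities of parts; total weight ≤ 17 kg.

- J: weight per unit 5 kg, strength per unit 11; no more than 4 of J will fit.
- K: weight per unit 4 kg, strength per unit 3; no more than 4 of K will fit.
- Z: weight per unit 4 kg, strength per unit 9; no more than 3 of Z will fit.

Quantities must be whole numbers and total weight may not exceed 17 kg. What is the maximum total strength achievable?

This is a bounded integer knapsack.
Z has the best ratio (9/4); taking only Z gives at most 3×9 = 27 (stopped by the supply cap of 3).
Mixing does better — 1×J and 3×Z: weight 17 ≤ 17, strength 1·11 + 3·9 = 38.

38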